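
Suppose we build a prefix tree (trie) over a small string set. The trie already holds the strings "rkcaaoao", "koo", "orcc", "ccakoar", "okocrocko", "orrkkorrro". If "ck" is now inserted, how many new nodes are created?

1

"c" is already a path in the trie; the remaining "k" must be added.
So 2 − 1 = 1 new nodes.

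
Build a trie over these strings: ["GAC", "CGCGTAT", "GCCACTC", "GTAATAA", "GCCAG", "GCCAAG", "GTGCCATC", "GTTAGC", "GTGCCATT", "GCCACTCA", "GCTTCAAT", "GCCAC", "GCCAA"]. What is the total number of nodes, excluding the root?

Trace insertions, counting only characters that open a new branch:
  "GAC" → 3 new (G, A, C)
  "CGCGTAT" → 7 new (C, G, C, G, T, A, T)
  "GCCACTC" → prefix "G" already present; 6 new (C, C, A, C, T, C)
  "GTAATAA" → prefix "G" already present; 6 new (T, A, A, T, A, A)
  "GCCAG" → prefix "GCCA" already present; 1 new (G)
  "GCCAAG" → prefix "GCCA" already present; 2 new (A, G)
  "GTGCCATC" → prefix "GT" already present; 6 new (G, C, C, A, T, C)
  "GTTAGC" → prefix "GT" already present; 4 new (T, A, G, C)
  "GTGCCATT" → prefix "GTGCCAT" already present; 1 new (T)
  "GCCACTCA" → prefix "GCCACTC" already present; 1 new (A)
  "GCTTCAAT" → prefix "GC" already present; 6 new (T, T, C, A, A, T)
  "GCCAC" → prefix "GCCAC" already present; 0 new (none)
  "GCCAA" → prefix "GCCAA" already present; 0 new (none)
Total nodes = 3 + 7 + 6 + 6 + 1 + 2 + 6 + 4 + 1 + 1 + 6 + 0 + 0 = 43

43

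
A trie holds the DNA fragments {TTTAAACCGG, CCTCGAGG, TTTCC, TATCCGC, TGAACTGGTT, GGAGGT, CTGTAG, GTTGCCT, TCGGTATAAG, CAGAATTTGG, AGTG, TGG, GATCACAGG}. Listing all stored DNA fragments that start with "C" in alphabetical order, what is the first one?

CAGAATTTGG

Filter for "C…" and sort: "CAGAATTTGG", "CCTCGAGG", "CTGTAG"
The 1st is CAGAATTTGG.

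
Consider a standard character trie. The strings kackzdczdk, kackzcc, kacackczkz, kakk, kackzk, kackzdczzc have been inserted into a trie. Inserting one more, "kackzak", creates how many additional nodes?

The longest prefix of "kackzak" already in the trie is "kackz" (length 5).
So 7 − 5 = 2 new nodes.

2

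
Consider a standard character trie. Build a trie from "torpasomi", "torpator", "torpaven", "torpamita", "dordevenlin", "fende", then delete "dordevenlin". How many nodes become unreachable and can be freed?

After clearing the end-marker at "dordevenlin", prune upward until reaching a node still needed by another word.
No other word shares any prefix with "dordevenlin", so all 11 of its nodes go.
Nodes removed: 11

11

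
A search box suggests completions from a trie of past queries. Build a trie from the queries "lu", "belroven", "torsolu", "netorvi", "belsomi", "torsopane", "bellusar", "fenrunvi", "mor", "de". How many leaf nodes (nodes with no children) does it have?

Leaves are exactly the stored words that no other stored word extends.
Those words: "bellusar", "belroven", "belsomi", "de", "fenrunvi", "lu", "mor", "netorvi", "torsolu", "torsopane"
Leaf count: 10

10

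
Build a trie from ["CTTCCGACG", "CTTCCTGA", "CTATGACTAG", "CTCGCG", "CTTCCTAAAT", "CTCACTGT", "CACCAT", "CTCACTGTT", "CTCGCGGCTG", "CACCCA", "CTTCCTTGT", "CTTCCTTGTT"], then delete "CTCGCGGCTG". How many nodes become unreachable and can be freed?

4

After clearing the end-marker at "CTCGCGGCTG", prune upward until reaching a node still needed by another word.
The suffix "GCTG" (4 nodes) is used only by "CTCGCGGCTG"; "CTCGCG" is itself a stored word, so pruning stops there.
Nodes removed: 4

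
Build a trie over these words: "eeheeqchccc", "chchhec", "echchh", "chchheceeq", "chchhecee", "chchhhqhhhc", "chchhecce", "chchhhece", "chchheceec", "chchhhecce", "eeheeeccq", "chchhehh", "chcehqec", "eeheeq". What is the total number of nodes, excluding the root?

For each word, the new-node count is its length minus the longest prefix already in the trie:
  "eeheeqchccc" → 11 new (e, e, h, e, e, q, c, h, c, c, c)
  "chchhec" → 7 new (c, h, c, h, h, e, c)
  "echchh" → prefix "e" already present; 5 new (c, h, c, h, h)
  "chchheceeq" → prefix "chchhec" already present; 3 new (e, e, q)
  "chchhecee" → prefix "chchhecee" already present; 0 new (none)
  "chchhhqhhhc" → prefix "chchh" already present; 6 new (h, q, h, h, h, c)
  "chchhecce" → prefix "chchhec" already present; 2 new (c, e)
  "chchhhece" → prefix "chchhh" already present; 3 new (e, c, e)
  "chchheceec" → prefix "chchhecee" already present; 1 new (c)
  "chchhhecce" → prefix "chchhhec" already present; 2 new (c, e)
  "eeheeeccq" → prefix "eehee" already present; 4 new (e, c, c, q)
  "chchhehh" → prefix "chchhe" already present; 2 new (h, h)
  "chcehqec" → prefix "chc" already present; 5 new (e, h, q, e, c)
  "eeheeq" → prefix "eeheeq" already present; 0 new (none)
Total nodes = 11 + 7 + 5 + 3 + 0 + 6 + 2 + 3 + 1 + 2 + 4 + 2 + 5 + 0 = 51

51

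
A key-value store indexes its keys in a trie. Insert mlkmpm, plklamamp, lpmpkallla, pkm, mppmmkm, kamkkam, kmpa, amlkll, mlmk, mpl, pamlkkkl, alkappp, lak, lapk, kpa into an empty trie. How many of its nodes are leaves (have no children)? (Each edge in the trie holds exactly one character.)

15

A leaf is a node with no children — equivalently, the end of a word that is not a proper prefix of any other stored word.
Those words: "alkappp", "amlkll", "kamkkam", "kmpa", "kpa", "lak", "lapk", "lpmpkallla", "mlkmpm", "mlmk", "mpl", "mppmmkm", "pamlkkkl", "pkm", "plklamamp"
Leaf count: 15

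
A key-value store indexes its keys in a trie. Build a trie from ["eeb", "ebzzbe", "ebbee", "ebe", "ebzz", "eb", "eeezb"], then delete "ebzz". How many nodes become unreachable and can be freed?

A node on "ebzz"'s path can go only if nothing else ends at it or branches off below it.
Every node on "ebzz" is still needed (e.g. by "ebzzbe"), so nothing is freed.
Nodes removed: 0

0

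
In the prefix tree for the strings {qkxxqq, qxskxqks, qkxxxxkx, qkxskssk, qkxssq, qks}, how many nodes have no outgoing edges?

6

Leaves are exactly the stored words that no other stored word extends.
Those words: "qks", "qkxskssk", "qkxssq", "qkxxqq", "qkxxxxkx", "qxskxqks"
Leaf count: 6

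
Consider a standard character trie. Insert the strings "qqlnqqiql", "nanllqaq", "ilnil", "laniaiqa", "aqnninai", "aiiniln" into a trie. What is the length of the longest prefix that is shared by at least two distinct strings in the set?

1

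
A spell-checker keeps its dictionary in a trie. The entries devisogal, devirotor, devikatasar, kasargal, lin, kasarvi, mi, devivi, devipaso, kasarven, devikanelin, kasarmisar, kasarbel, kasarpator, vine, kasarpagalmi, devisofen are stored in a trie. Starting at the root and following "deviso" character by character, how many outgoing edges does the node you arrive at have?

2

Walk "deviso" from the root, arriving at one node.
Characters that immediately follow "deviso" among the stored strings: {f, g}.
That node has 2 child edges.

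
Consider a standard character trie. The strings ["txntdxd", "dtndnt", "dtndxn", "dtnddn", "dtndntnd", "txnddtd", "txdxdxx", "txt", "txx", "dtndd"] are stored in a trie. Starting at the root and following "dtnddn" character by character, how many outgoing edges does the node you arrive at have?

0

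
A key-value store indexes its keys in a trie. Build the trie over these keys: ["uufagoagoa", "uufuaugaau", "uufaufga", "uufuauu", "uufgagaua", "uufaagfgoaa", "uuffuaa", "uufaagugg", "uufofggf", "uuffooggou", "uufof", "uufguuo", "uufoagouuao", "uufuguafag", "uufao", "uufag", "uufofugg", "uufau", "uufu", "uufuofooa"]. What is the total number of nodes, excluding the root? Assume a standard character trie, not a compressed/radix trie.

78

Count nodes per top-level branch (shared prefixes stored once):
  'u'-branch (uufaagfgoaa, uufaagugg, uufag, uufagoagoa, uufao, uufau, uufaufga, uuffooggou, uuffuaa, uufgagaua, uufguuo, uufoagouuao, uufof, uufofggf, uufofugg, uufu, uufuaugaau, uufuauu, uufuguafag, uufuofooa): 78 nodes
Sum: 78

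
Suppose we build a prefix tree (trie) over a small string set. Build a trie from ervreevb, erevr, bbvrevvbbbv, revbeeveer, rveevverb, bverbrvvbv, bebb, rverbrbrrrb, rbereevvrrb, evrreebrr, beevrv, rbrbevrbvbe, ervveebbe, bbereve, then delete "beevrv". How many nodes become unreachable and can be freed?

4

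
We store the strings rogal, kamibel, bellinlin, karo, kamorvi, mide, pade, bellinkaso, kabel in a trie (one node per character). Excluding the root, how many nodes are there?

Insert word by word; a character creates a node only if that edge doesn't already exist:
  "rogal" → 5 new (r, o, g, a, l)
  "kamibel" → 7 new (k, a, m, i, b, e, l)
  "bellinlin" → 9 new (b, e, l, l, i, n, l, i, n)
  "karo" → prefix "ka" already present; 2 new (r, o)
  "kamorvi" → prefix "kam" already present; 4 new (o, r, v, i)
  "mide" → 4 new (m, i, d, e)
  "pade" → 4 new (p, a, d, e)
  "bellinkaso" → prefix "bellin" already present; 4 new (k, a, s, o)
  "kabel" → prefix "ka" already present; 3 new (b, e, l)
Total nodes = 5 + 7 + 9 + 2 + 4 + 4 + 4 + 4 + 3 = 42

42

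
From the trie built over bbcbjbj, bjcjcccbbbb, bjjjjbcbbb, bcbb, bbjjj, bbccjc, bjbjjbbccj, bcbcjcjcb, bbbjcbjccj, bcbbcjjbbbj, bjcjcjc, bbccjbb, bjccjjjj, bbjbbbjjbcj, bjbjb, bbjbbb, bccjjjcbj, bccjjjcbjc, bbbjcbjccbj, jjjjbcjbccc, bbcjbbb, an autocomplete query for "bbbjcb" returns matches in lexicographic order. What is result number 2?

bbbjcbjccj

Words with prefix "bbbjcb", in lexicographic order: "bbbjcbjccbj", "bbbjcbjccj"
Position 2: bbbjcbjccj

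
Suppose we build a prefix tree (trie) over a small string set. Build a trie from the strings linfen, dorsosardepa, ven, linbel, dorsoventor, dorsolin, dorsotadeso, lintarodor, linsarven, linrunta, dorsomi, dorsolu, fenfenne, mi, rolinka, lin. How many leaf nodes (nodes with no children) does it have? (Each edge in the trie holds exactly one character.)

15

A leaf is a node with no children — equivalently, the end of a word that is not a proper prefix of any other stored word.
Those words: "dorsolin", "dorsolu", "dorsomi", "dorsosardepa", "dorsotadeso", "dorsoventor", "fenfenne", "linbel", "linfen", "linrunta", "linsarven", "lintarodor", "mi", "rolinka", "ven"
Leaf count: 15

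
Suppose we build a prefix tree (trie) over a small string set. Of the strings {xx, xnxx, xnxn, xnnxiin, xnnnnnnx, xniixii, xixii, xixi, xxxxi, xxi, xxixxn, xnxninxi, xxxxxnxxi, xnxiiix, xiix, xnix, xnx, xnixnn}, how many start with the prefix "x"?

18

Traverse to the node for "x", then collect every word in that subtree.
Matches: "xiix", "xixi", "xixii", "xniixii", "xnix", "xnixnn", "xnnnnnnx", "xnnxiin", "xnx", "xnxiiix", "xnxn", "xnxninxi", "xnxx", "xx", "xxi", "xxixxn", "xxxxi", "xxxxxnxxi"
Count: 18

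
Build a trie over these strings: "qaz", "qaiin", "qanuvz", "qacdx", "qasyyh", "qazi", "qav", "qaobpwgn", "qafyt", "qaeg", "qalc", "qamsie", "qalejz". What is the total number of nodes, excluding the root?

Trie structure (* marks end of a word):
(root)
└─ q
   └─ a
      ├─ c
      │  └─ d
      │     └─ x *
      ├─ e
      │  └─ g *
      ├─ f
      │  └─ y
      │     └─ t *
      ├─ i
      │  └─ i
      │     └─ n *
      ├─ l
      │  ├─ c *
      │  └─ e
      │     └─ j
      │        └─ z *
      ├─ m
      │  └─ s
      │     └─ i
      │        └─ e *
      ├─ n
      │  └─ u
      │     └─ v
      │        └─ z *
      ├─ o
      │  └─ b
      │     └─ p
      │        └─ w
      │           └─ g
      │              └─ n *
      ├─ s
      │  └─ y
      │     └─ y
      │        └─ h *
      ├─ v *
      └─ z *
         └─ i *
Counting every labelled node above: 39.

39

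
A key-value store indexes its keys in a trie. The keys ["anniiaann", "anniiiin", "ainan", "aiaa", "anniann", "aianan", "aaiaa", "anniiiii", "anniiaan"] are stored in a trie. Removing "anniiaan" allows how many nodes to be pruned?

0

After clearing the end-marker at "anniiaan", prune upward until reaching a node still needed by another word.
Every node on "anniiaan" is still needed (e.g. by "anniiaann"), so nothing is freed.
Nodes removed: 0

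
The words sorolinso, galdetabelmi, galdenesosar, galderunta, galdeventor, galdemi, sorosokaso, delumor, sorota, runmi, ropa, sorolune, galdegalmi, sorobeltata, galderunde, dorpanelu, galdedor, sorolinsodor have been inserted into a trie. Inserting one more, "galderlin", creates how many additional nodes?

3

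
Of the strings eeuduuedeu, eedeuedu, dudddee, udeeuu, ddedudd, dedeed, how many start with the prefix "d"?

3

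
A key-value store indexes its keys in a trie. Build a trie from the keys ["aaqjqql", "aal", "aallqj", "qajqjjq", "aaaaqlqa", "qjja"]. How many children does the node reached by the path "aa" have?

3

Walk "aa" from the root, arriving at one node.
Distinct next characters after "aa": a, l, q.
That node has 3 child edges.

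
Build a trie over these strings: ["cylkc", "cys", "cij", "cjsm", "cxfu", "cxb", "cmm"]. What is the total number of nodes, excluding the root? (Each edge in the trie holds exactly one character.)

Trie structure (* marks end of a word):
(root)
└─ c
   ├─ i
   │  └─ j *
   ├─ j
   │  └─ s
   │     └─ m *
   ├─ m
   │  └─ m *
   ├─ x
   │  ├─ b *
   │  └─ f
   │     └─ u *
   └─ y
      ├─ l
      │  └─ k
      │     └─ c *
      └─ s *
Counting every labelled node above: 17.

17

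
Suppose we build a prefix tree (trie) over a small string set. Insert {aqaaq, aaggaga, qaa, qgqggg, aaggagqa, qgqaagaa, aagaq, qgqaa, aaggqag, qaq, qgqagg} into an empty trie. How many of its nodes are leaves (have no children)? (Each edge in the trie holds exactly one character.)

10

A leaf is a node with no children — equivalently, the end of a word that is not a proper prefix of any other stored word.
Those words: "aagaq", "aaggaga", "aaggagqa", "aaggqag", "aqaaq", "qaa", "qaq", "qgqaagaa", "qgqagg", "qgqggg"
Leaf count: 10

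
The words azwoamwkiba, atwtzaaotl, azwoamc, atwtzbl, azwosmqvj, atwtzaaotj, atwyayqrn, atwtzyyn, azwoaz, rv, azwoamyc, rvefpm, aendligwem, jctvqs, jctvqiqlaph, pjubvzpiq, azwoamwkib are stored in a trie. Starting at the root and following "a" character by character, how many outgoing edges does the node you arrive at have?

The children of the "a" node are the distinct next characters among strings starting with "a".
Distinct next characters after "a": e, t, z.
That node has 3 child edges.

3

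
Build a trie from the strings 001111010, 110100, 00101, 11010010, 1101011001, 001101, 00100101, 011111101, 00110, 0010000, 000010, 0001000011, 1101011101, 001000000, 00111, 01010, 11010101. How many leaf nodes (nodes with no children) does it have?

13

A leaf is a node with no children — equivalently, the end of a word that is not a proper prefix of any other stored word.
Those words: "000010", "0001000011", "001000000", "00100101", "00101", "001101", "001111010", "01010", "011111101", "11010010", "11010101", "1101011001", "1101011101"
Leaf count: 13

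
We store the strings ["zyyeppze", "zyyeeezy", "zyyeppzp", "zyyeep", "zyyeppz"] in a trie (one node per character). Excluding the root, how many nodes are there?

For each word, the new-node count is its length minus the longest prefix already in the trie:
  "zyyeppze" → 8 new (z, y, y, e, p, p, z, e)
  "zyyeeezy" → prefix "zyye" already present; 4 new (e, e, z, y)
  "zyyeppzp" → prefix "zyyeppz" already present; 1 new (p)
  "zyyeep" → prefix "zyyee" already present; 1 new (p)
  "zyyeppz" → prefix "zyyeppz" already present; 0 new (none)
Total nodes = 8 + 4 + 1 + 1 + 0 = 14

14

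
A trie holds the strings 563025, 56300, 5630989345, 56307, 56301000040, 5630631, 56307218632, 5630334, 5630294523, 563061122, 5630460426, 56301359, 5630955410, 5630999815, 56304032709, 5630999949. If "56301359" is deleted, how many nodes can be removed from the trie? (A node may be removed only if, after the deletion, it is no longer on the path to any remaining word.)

3

Walk "56301359" from the leaf back toward the root, removing each node that no remaining word uses.
The suffix "359" (3 nodes) is used only by "56301359"; the node for "56301" still has the child "0", so pruning stops there.
Nodes removed: 3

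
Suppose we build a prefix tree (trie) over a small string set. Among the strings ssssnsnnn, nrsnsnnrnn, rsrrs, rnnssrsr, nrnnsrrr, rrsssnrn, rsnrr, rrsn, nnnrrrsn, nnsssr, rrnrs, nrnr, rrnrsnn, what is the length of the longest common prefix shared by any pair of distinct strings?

5

The deepest shared node is where two words last agree before diverging.
"rrnrs" and "rrnrsnn" agree on "rrnrs" (5 characters) before diverging; nothing deeper is shared.
Longest shared-prefix length: 5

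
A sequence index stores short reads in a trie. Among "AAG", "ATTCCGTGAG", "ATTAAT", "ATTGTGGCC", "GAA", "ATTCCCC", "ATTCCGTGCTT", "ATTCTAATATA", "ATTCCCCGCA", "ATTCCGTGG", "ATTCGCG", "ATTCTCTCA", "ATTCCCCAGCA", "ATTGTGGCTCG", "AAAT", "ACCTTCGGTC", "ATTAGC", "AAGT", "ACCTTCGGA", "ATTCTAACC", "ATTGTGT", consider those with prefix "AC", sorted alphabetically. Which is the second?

ACCTTCGGTC

DFS of the "AC" subtree visits, in order: "ACCTTCGGA", "ACCTTCGGTC"
The 2nd is ACCTTCGGTC.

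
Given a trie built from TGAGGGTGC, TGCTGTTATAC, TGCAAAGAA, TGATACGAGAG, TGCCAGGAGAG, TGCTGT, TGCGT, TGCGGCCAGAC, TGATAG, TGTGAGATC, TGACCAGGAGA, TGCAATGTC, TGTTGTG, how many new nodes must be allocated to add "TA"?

1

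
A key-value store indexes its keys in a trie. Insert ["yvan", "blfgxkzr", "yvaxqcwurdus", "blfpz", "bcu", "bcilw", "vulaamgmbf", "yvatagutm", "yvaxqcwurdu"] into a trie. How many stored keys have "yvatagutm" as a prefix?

1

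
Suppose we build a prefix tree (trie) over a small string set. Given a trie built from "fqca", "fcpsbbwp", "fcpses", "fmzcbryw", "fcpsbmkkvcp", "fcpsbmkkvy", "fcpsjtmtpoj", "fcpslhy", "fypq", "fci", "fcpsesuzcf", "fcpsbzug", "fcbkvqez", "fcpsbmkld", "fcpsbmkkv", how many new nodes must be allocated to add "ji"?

2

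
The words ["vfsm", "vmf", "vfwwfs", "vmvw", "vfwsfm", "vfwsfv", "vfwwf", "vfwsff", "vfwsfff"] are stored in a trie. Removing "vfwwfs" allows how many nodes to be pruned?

Walk "vfwwfs" from the leaf back toward the root, removing each node that no remaining word uses.
The suffix "s" (1 node) is used only by "vfwwfs"; "vfwwf" is itself a stored word, so pruning stops there.
Nodes removed: 1

1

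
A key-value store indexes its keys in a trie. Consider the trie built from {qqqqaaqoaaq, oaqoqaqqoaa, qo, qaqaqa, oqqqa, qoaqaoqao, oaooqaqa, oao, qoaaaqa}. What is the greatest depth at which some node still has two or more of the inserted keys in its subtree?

Look for the deepest trie node that still has at least two words in its subtree.
"oao" and "oaooqaqa" agree on "oao" (3 characters) before diverging; nothing deeper is shared.
Longest shared-prefix length: 3

3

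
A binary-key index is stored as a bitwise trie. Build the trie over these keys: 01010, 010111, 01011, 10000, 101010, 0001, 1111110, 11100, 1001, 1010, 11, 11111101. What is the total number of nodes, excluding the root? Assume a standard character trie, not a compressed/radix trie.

29

Trace insertions, counting only characters that open a new branch:
  "01010" → 5 new (0, 1, 0, 1, 0)
  "010111" → prefix "0101" already present; 2 new (1, 1)
  "01011" → prefix "01011" already present; 0 new (none)
  "10000" → 5 new (1, 0, 0, 0, 0)
  "101010" → prefix "10" already present; 4 new (1, 0, 1, 0)
  "0001" → prefix "0" already present; 3 new (0, 0, 1)
  "1111110" → prefix "1" already present; 6 new (1, 1, 1, 1, 1, 0)
  "11100" → prefix "111" already present; 2 new (0, 0)
  "1001" → prefix "100" already present; 1 new (1)
  "1010" → prefix "1010" already present; 0 new (none)
  "11" → prefix "11" already present; 0 new (none)
  "11111101" → prefix "1111110" already present; 1 new (1)
Total nodes = 5 + 2 + 0 + 5 + 4 + 3 + 6 + 2 + 1 + 0 + 0 + 1 = 29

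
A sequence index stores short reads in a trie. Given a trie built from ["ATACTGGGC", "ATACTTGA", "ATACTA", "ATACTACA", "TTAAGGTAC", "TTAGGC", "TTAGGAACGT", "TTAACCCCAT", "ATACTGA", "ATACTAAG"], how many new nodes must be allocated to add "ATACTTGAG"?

Walking "ATACTTGAG" from the root, the first 8 characters ("ATACTTGA") follow existing edges; "G" is the first miss.
New nodes needed: |"ATACTTGAG"| − 8 = 9 − 8 = 1.

1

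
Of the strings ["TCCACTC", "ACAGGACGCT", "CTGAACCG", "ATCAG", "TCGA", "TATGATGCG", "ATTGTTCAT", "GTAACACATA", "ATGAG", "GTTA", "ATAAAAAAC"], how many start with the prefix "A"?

Filter for entries beginning with "A":
Matches: "ACAGGACGCT", "ATAAAAAAC", "ATCAG", "ATGAG", "ATTGTTCAT"
Count: 5

5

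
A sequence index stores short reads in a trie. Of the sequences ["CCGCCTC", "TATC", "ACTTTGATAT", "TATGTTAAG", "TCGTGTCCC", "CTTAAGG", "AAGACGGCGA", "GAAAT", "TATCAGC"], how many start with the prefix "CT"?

1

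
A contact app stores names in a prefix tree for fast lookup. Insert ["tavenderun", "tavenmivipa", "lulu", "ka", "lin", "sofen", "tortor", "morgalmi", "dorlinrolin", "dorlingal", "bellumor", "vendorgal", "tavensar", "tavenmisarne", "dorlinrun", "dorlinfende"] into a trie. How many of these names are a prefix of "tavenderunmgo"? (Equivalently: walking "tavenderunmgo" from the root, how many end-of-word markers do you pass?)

Walk "tavenderunmgo" from the root; an end-of-word marker is hit whenever a stored word is a prefix of "tavenderunmgo".
Prefixes of the query that are stored words: "tavenderun"
Count: 1

1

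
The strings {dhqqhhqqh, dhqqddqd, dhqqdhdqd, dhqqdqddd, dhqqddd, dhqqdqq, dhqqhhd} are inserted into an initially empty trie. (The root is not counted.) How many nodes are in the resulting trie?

Insert word by word; a character creates a node only if that edge doesn't already exist:
  "dhqqhhqqh" → 9 new (d, h, q, q, h, h, q, q, h)
  "dhqqddqd" → prefix "dhqq" already present; 4 new (d, d, q, d)
  "dhqqdhdqd" → prefix "dhqqd" already present; 4 new (h, d, q, d)
  "dhqqdqddd" → prefix "dhqqd" already present; 4 new (q, d, d, d)
  "dhqqddd" → prefix "dhqqdd" already present; 1 new (d)
  "dhqqdqq" → prefix "dhqqdq" already present; 1 new (q)
  "dhqqhhd" → prefix "dhqqhh" already present; 1 new (d)
Total nodes = 9 + 4 + 4 + 4 + 1 + 1 + 1 = 24

24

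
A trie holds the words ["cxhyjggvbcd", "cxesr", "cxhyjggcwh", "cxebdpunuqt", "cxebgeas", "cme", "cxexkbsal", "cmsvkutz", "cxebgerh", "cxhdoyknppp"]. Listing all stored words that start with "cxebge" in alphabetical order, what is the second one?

Filter for "cxebge…" and sort: "cxebgeas", "cxebgerh"
The 2nd is cxebgerh.

cxebgerh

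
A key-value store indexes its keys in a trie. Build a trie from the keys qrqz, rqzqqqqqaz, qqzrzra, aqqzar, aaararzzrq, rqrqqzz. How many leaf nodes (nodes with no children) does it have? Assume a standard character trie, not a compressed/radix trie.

6

A leaf is a node with no children — equivalently, the end of a word that is not a proper prefix of any other stored word.
Those words: "aaararzzrq", "aqqzar", "qqzrzra", "qrqz", "rqrqqzz", "rqzqqqqqaz"
Leaf count: 6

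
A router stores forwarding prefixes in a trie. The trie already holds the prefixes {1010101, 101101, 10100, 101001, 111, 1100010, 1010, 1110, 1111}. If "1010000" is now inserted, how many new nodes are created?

2

Walking "1010000" from the root, the first 5 characters ("10100") follow existing edges; "0" is the first miss.
Each of the 2 remaining characters creates one node.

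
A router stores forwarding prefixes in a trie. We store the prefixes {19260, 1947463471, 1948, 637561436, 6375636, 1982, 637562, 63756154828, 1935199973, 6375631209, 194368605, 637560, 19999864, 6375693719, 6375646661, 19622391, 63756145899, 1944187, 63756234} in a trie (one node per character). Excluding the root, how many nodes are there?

84

Insert word by word; a character creates a node only if that edge doesn't already exist:
  "19260" → 5 new (1, 9, 2, 6, 0)
  "1947463471" → prefix "19" already present; 8 new (4, 7, 4, 6, 3, 4, 7, 1)
  "1948" → prefix "194" already present; 1 new (8)
  "637561436" → 9 new (6, 3, 7, 5, 6, 1, 4, 3, 6)
  "6375636" → prefix "63756" already present; 2 new (3, 6)
  "1982" → prefix "19" already present; 2 new (8, 2)
  "637562" → prefix "63756" already present; 1 new (2)
  "63756154828" → prefix "637561" already present; 5 new (5, 4, 8, 2, 8)
  "1935199973" → prefix "19" already present; 8 new (3, 5, 1, 9, 9, 9, 7, 3)
  "6375631209" → prefix "637563" already present; 4 new (1, 2, 0, 9)
  "194368605" → prefix "194" already present; 6 new (3, 6, 8, 6, 0, 5)
  "637560" → prefix "63756" already present; 1 new (0)
  "19999864" → prefix "19" already present; 6 new (9, 9, 9, 8, 6, 4)
  "6375693719" → prefix "63756" already present; 5 new (9, 3, 7, 1, 9)
  "6375646661" → prefix "63756" already present; 5 new (4, 6, 6, 6, 1)
  "19622391" → prefix "19" already present; 6 new (6, 2, 2, 3, 9, 1)
  "63756145899" → prefix "6375614" already present; 4 new (5, 8, 9, 9)
  "1944187" → prefix "194" already present; 4 new (4, 1, 8, 7)
  "63756234" → prefix "637562" already present; 2 new (3, 4)
Total nodes = 5 + 8 + 1 + 9 + 2 + 2 + 1 + 5 + 8 + 4 + 6 + 1 + 6 + 5 + 5 + 6 + 4 + 4 + 2 = 84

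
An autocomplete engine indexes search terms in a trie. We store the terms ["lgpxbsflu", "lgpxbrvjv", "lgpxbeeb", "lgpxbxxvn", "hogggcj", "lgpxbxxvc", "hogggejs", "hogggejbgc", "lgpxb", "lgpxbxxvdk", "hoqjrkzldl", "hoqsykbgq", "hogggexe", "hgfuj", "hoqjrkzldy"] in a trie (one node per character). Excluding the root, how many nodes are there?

Insert word by word; a character creates a node only if that edge doesn't already exist:
  "lgpxbsflu" → 9 new (l, g, p, x, b, s, f, l, u)
  "lgpxbrvjv" → prefix "lgpxb" already present; 4 new (r, v, j, v)
  "lgpxbeeb" → prefix "lgpxb" already present; 3 new (e, e, b)
  "lgpxbxxvn" → prefix "lgpxb" already present; 4 new (x, x, v, n)
  "hogggcj" → 7 new (h, o, g, g, g, c, j)
  "lgpxbxxvc" → prefix "lgpxbxxv" already present; 1 new (c)
  "hogggejs" → prefix "hoggg" already present; 3 new (e, j, s)
  "hogggejbgc" → prefix "hogggej" already present; 3 new (b, g, c)
  "lgpxb" → prefix "lgpxb" already present; 0 new (none)
  "lgpxbxxvdk" → prefix "lgpxbxxv" already present; 2 new (d, k)
  "hoqjrkzldl" → prefix "ho" already present; 8 new (q, j, r, k, z, l, d, l)
  "hoqsykbgq" → prefix "hoq" already present; 6 new (s, y, k, b, g, q)
  "hogggexe" → prefix "hoggge" already present; 2 new (x, e)
  "hgfuj" → prefix "h" already present; 4 new (g, f, u, j)
  "hoqjrkzldy" → prefix "hoqjrkzld" already present; 1 new (y)
Total nodes = 9 + 4 + 3 + 4 + 7 + 1 + 3 + 3 + 0 + 2 + 8 + 6 + 2 + 4 + 1 = 57

57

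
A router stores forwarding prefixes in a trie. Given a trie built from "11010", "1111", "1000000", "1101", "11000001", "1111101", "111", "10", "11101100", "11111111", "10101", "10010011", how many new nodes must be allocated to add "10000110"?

"10000" is already a path in the trie; the remaining "110" must be added.
Each of the 3 remaining characters creates one node.

3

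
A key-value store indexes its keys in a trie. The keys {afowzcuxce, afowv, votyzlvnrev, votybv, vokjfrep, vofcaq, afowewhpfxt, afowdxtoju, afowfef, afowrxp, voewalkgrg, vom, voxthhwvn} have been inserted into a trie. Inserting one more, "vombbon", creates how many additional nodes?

The longest prefix of "vombbon" already in the trie is "vom" (length 3).
Each of the 4 remaining characters creates one node.

4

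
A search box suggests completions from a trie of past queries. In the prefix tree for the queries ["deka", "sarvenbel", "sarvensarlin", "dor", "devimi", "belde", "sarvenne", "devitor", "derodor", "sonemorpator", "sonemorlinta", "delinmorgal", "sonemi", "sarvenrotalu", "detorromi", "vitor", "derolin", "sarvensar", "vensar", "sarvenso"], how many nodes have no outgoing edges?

Leaves are exactly the stored words that no other stored word extends.
Those words: "belde", "deka", "delinmorgal", "derodor", "derolin", "detorromi", "devimi", "devitor", "dor", "sarvenbel", "sarvenne", "sarvenrotalu", "sarvensarlin", "sarvenso", "sonemi", "sonemorlinta", "sonemorpator", "vensar", "vitor"
Leaf count: 19

19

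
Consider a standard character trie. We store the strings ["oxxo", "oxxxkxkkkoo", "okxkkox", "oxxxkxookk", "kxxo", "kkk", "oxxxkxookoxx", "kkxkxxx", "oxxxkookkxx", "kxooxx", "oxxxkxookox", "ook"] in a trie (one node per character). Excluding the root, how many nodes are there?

48

Insert word by word; a character creates a node only if that edge doesn't already exist:
  "oxxo" → 4 new (o, x, x, o)
  "oxxxkxkkkoo" → prefix "oxx" already present; 8 new (x, k, x, k, k, k, o, o)
  "okxkkox" → prefix "o" already present; 6 new (k, x, k, k, o, x)
  "oxxxkxookk" → prefix "oxxxkx" already present; 4 new (o, o, k, k)
  "kxxo" → 4 new (k, x, x, o)
  "kkk" → prefix "k" already present; 2 new (k, k)
  "oxxxkxookoxx" → prefix "oxxxkxook" already present; 3 new (o, x, x)
  "kkxkxxx" → prefix "kk" already present; 5 new (x, k, x, x, x)
  "oxxxkookkxx" → prefix "oxxxk" already present; 6 new (o, o, k, k, x, x)
  "kxooxx" → prefix "kx" already present; 4 new (o, o, x, x)
  "oxxxkxookox" → prefix "oxxxkxookox" already present; 0 new (none)
  "ook" → prefix "o" already present; 2 new (o, k)
Total nodes = 4 + 8 + 6 + 4 + 4 + 2 + 3 + 5 + 6 + 4 + 0 + 2 = 48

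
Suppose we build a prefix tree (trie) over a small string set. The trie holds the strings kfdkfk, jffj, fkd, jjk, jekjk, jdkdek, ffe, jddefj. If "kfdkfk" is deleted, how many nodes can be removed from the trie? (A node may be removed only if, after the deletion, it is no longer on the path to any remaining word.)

6

After clearing the end-marker at "kfdkfk", prune upward until reaching a node still needed by another word.
No other word shares any prefix with "kfdkfk", so all 6 of its nodes go.
Nodes removed: 6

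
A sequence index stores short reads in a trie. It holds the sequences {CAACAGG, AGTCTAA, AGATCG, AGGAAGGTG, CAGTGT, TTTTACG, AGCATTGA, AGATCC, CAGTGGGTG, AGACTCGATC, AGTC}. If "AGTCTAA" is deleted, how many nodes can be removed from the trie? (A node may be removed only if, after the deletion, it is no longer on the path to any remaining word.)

Walk "AGTCTAA" from the leaf back toward the root, removing each node that no remaining word uses.
The suffix "TAA" (3 nodes) is used only by "AGTCTAA"; "AGTC" is itself a stored word, so pruning stops there.
Nodes removed: 3

3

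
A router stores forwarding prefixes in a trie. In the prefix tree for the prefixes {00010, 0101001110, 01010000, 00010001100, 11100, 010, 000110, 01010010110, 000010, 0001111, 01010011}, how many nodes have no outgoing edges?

Leaves are exactly the stored words that no other stored word extends.
Those words: "000010", "00010001100", "000110", "0001111", "01010000", "01010010110", "0101001110", "11100"
Leaf count: 8

8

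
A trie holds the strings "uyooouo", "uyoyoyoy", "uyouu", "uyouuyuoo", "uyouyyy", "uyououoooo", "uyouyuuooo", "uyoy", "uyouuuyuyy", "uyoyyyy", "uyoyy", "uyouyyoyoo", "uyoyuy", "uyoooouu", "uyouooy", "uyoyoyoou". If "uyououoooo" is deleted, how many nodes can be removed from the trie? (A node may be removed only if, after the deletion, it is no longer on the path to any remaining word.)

A node on "uyououoooo"'s path can go only if nothing else ends at it or branches off below it.
The suffix "uoooo" (5 nodes) is used only by "uyououoooo"; the node for "uyouo" still has the child "o", so pruning stops there.
Nodes removed: 5

5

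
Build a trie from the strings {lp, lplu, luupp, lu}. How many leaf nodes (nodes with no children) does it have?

A leaf is a node with no children — equivalently, the end of a word that is not a proper prefix of any other stored word.
Those words: "lplu", "luupp"
Leaf count: 2

2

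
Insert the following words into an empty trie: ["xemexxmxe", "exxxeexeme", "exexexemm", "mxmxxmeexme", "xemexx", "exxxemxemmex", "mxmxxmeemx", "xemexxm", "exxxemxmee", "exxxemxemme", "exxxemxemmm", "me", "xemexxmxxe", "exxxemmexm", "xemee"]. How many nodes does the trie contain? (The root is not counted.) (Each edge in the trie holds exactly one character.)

58

For each word, the new-node count is its length minus the longest prefix already in the trie:
  "xemexxmxe" → 9 new (x, e, m, e, x, x, m, x, e)
  "exxxeexeme" → 10 new (e, x, x, x, e, e, x, e, m, e)
  "exexexemm" → prefix "ex" already present; 7 new (e, x, e, x, e, m, m)
  "mxmxxmeexme" → 11 new (m, x, m, x, x, m, e, e, x, m, e)
  "xemexx" → prefix "xemexx" already present; 0 new (none)
  "exxxemxemmex" → prefix "exxxe" already present; 7 new (m, x, e, m, m, e, x)
  "mxmxxmeemx" → prefix "mxmxxmee" already present; 2 new (m, x)
  "xemexxm" → prefix "xemexxm" already present; 0 new (none)
  "exxxemxmee" → prefix "exxxemx" already present; 3 new (m, e, e)
  "exxxemxemme" → prefix "exxxemxemme" already present; 0 new (none)
  "exxxemxemmm" → prefix "exxxemxemm" already present; 1 new (m)
  "me" → prefix "m" already present; 1 new (e)
  "xemexxmxxe" → prefix "xemexxmx" already present; 2 new (x, e)
  "exxxemmexm" → prefix "exxxem" already present; 4 new (m, e, x, m)
  "xemee" → prefix "xeme" already present; 1 new (e)
Total nodes = 9 + 10 + 7 + 11 + 0 + 7 + 2 + 0 + 3 + 0 + 1 + 1 + 2 + 4 + 1 = 58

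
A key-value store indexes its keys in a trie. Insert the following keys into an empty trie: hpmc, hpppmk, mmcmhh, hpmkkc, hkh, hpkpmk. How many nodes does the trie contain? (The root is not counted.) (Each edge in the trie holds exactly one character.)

Trace insertions, counting only characters that open a new branch:
  "hpmc" → 4 new (h, p, m, c)
  "hpppmk" → prefix "hp" already present; 4 new (p, p, m, k)
  "mmcmhh" → 6 new (m, m, c, m, h, h)
  "hpmkkc" → prefix "hpm" already present; 3 new (k, k, c)
  "hkh" → prefix "h" already present; 2 new (k, h)
  "hpkpmk" → prefix "hp" already present; 4 new (k, p, m, k)
Total nodes = 4 + 4 + 6 + 3 + 2 + 4 = 23

23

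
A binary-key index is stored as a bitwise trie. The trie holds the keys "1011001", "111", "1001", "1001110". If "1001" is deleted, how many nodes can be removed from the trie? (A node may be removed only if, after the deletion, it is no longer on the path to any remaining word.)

After clearing the end-marker at "1001", prune upward until reaching a node still needed by another word.
Every node on "1001" is still needed (e.g. by "1001110"), so nothing is freed.
Nodes removed: 0

0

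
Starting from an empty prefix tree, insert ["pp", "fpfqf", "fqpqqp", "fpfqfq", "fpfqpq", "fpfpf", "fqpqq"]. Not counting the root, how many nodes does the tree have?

17

For each word, the new-node count is its length minus the longest prefix already in the trie:
  "pp" → 2 new (p, p)
  "fpfqf" → 5 new (f, p, f, q, f)
  "fqpqqp" → prefix "f" already present; 5 new (q, p, q, q, p)
  "fpfqfq" → prefix "fpfqf" already present; 1 new (q)
  "fpfqpq" → prefix "fpfq" already present; 2 new (p, q)
  "fpfpf" → prefix "fpf" already present; 2 new (p, f)
  "fqpqq" → prefix "fqpqq" already present; 0 new (none)
Total nodes = 2 + 5 + 5 + 1 + 2 + 2 + 0 = 17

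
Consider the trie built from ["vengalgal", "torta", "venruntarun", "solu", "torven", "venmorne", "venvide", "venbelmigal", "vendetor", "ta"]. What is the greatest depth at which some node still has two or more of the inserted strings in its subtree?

Look for the deepest trie node that still has at least two words in its subtree.
"torta" and "torven" agree on "tor" (3 characters) before diverging; nothing deeper is shared.
Longest shared-prefix length: 3

3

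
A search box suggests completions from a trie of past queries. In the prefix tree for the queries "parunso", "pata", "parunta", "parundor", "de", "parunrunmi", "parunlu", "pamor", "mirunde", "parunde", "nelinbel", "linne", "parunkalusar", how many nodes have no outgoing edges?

13

A leaf is a node with no children — equivalently, the end of a word that is not a proper prefix of any other stored word.
Those words: "de", "linne", "mirunde", "nelinbel", "pamor", "parunde", "parundor", "parunkalusar", "parunlu", "parunrunmi", "parunso", "parunta", "pata"
Leaf count: 13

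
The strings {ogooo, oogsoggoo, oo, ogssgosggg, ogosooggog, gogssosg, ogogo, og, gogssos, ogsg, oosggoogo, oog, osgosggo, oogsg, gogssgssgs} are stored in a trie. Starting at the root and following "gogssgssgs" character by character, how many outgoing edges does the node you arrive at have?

0

Follow the path "gogssgssgs" to its node, then look at its outgoing edges.
No stored string extends past "gogssgssgs".
That node has 0 child edges.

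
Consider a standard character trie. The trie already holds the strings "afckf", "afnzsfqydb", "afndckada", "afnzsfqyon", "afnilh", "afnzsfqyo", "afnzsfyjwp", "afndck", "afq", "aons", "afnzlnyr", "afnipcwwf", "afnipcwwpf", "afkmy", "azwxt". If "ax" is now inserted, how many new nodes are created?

1

"a" is already a path in the trie; the remaining "x" must be added.
Each of the 1 remaining characters creates one node.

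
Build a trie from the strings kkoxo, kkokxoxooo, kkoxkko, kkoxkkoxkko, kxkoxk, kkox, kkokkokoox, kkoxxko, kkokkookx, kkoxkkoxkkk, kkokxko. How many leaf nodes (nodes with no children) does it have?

Leaves are exactly the stored words that no other stored word extends.
Those words: "kkokkokoox", "kkokkookx", "kkokxko", "kkokxoxooo", "kkoxkkoxkkk", "kkoxkkoxkko", "kkoxo", "kkoxxko", "kxkoxk"
Leaf count: 9

9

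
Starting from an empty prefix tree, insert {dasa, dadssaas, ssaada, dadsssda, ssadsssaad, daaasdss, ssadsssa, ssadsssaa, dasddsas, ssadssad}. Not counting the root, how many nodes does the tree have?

Trie structure (* marks end of a word):
(root)
├─ d
│  └─ a
│     ├─ a
│     │  └─ a
│     │     └─ s
│     │        └─ d
│     │           └─ s
│     │              └─ s *
│     ├─ d
│     │  └─ s
│     │     └─ s
│     │        ├─ a
│     │        │  └─ a
│     │        │     └─ s *
│     │        └─ s
│     │           └─ d
│     │              └─ a *
│     └─ s
│        ├─ a *
│        └─ d
│           └─ d
│              └─ s
│                 └─ a
│                    └─ s *
└─ s
   └─ s
      └─ a
         ├─ a
         │  └─ d
         │     └─ a *
         └─ d
            └─ s
               └─ s
                  ├─ a
                  │  └─ d *
                  └─ s
                     └─ a *
                        └─ a *
                           └─ d *
Counting every labelled node above: 39.

39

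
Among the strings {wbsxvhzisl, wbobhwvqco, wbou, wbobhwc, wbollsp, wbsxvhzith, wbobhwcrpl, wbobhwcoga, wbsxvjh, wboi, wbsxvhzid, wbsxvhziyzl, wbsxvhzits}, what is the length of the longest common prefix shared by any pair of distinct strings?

9

Equivalently: take the maximum, over all pairs, of their longest common prefix length.
e.g. "wbsxvhzith" and "wbsxvhzits" share the prefix "wbsxvhzit" of length 9; no pair shares a longer one.
Longest shared-prefix length: 9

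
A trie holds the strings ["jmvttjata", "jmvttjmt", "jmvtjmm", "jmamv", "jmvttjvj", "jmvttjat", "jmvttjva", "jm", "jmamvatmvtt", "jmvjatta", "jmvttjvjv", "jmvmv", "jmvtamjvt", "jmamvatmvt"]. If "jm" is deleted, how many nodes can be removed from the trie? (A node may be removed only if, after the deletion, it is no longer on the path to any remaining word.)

0

After clearing the end-marker at "jm", prune upward until reaching a node still needed by another word.
Every node on "jm" is still needed (e.g. by "jmvttjata"), so nothing is freed.
Nodes removed: 0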